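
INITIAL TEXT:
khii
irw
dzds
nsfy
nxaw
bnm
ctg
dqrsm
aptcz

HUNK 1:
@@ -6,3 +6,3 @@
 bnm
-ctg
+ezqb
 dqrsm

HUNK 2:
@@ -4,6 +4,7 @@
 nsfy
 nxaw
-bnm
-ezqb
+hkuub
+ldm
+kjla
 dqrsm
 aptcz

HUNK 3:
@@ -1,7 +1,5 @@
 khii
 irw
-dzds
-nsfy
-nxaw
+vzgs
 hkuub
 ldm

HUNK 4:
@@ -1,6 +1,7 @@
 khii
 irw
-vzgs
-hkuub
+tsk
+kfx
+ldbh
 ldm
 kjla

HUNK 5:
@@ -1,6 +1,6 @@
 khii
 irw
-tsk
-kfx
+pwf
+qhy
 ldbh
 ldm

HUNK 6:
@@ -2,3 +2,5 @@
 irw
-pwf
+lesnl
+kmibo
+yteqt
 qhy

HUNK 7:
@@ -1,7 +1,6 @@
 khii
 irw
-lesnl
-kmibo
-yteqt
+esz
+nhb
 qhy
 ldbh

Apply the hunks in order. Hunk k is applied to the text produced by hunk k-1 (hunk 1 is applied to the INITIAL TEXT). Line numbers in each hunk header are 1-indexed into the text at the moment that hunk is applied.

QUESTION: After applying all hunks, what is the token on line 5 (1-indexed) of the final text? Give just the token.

Hunk 1: at line 6 remove [ctg] add [ezqb] -> 9 lines: khii irw dzds nsfy nxaw bnm ezqb dqrsm aptcz
Hunk 2: at line 4 remove [bnm,ezqb] add [hkuub,ldm,kjla] -> 10 lines: khii irw dzds nsfy nxaw hkuub ldm kjla dqrsm aptcz
Hunk 3: at line 1 remove [dzds,nsfy,nxaw] add [vzgs] -> 8 lines: khii irw vzgs hkuub ldm kjla dqrsm aptcz
Hunk 4: at line 1 remove [vzgs,hkuub] add [tsk,kfx,ldbh] -> 9 lines: khii irw tsk kfx ldbh ldm kjla dqrsm aptcz
Hunk 5: at line 1 remove [tsk,kfx] add [pwf,qhy] -> 9 lines: khii irw pwf qhy ldbh ldm kjla dqrsm aptcz
Hunk 6: at line 2 remove [pwf] add [lesnl,kmibo,yteqt] -> 11 lines: khii irw lesnl kmibo yteqt qhy ldbh ldm kjla dqrsm aptcz
Hunk 7: at line 1 remove [lesnl,kmibo,yteqt] add [esz,nhb] -> 10 lines: khii irw esz nhb qhy ldbh ldm kjla dqrsm aptcz
Final line 5: qhy

Answer: qhy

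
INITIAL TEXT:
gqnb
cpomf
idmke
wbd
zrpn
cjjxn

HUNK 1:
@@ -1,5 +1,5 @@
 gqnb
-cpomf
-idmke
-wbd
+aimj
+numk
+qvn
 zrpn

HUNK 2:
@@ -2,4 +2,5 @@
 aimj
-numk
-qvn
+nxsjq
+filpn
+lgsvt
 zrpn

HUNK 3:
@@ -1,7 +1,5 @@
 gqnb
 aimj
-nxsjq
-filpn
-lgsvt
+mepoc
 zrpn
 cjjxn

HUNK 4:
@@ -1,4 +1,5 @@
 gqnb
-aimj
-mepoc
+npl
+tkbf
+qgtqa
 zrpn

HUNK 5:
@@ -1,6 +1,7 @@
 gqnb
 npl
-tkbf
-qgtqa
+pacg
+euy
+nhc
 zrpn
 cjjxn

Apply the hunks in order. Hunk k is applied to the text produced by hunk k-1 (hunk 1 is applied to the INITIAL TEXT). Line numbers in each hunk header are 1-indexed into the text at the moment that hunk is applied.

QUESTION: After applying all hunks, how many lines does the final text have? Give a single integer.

Hunk 1: at line 1 remove [cpomf,idmke,wbd] add [aimj,numk,qvn] -> 6 lines: gqnb aimj numk qvn zrpn cjjxn
Hunk 2: at line 2 remove [numk,qvn] add [nxsjq,filpn,lgsvt] -> 7 lines: gqnb aimj nxsjq filpn lgsvt zrpn cjjxn
Hunk 3: at line 1 remove [nxsjq,filpn,lgsvt] add [mepoc] -> 5 lines: gqnb aimj mepoc zrpn cjjxn
Hunk 4: at line 1 remove [aimj,mepoc] add [npl,tkbf,qgtqa] -> 6 lines: gqnb npl tkbf qgtqa zrpn cjjxn
Hunk 5: at line 1 remove [tkbf,qgtqa] add [pacg,euy,nhc] -> 7 lines: gqnb npl pacg euy nhc zrpn cjjxn
Final line count: 7

Answer: 7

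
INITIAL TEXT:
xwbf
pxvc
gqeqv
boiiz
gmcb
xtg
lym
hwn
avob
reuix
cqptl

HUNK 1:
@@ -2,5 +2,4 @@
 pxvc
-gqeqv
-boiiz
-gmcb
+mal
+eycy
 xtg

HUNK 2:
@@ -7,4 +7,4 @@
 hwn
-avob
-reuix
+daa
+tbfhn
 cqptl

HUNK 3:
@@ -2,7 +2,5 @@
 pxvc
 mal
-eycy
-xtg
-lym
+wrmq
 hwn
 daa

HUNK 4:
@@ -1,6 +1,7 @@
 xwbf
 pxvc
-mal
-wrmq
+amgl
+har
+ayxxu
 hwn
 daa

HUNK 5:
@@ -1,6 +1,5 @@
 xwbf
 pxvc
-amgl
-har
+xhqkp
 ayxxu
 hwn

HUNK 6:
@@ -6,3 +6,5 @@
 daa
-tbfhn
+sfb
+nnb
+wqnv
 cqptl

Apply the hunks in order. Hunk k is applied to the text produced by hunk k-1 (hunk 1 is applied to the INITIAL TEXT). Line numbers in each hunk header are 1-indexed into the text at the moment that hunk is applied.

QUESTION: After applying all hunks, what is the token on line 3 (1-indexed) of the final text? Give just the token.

Answer: xhqkp

Derivation:
Hunk 1: at line 2 remove [gqeqv,boiiz,gmcb] add [mal,eycy] -> 10 lines: xwbf pxvc mal eycy xtg lym hwn avob reuix cqptl
Hunk 2: at line 7 remove [avob,reuix] add [daa,tbfhn] -> 10 lines: xwbf pxvc mal eycy xtg lym hwn daa tbfhn cqptl
Hunk 3: at line 2 remove [eycy,xtg,lym] add [wrmq] -> 8 lines: xwbf pxvc mal wrmq hwn daa tbfhn cqptl
Hunk 4: at line 1 remove [mal,wrmq] add [amgl,har,ayxxu] -> 9 lines: xwbf pxvc amgl har ayxxu hwn daa tbfhn cqptl
Hunk 5: at line 1 remove [amgl,har] add [xhqkp] -> 8 lines: xwbf pxvc xhqkp ayxxu hwn daa tbfhn cqptl
Hunk 6: at line 6 remove [tbfhn] add [sfb,nnb,wqnv] -> 10 lines: xwbf pxvc xhqkp ayxxu hwn daa sfb nnb wqnv cqptl
Final line 3: xhqkp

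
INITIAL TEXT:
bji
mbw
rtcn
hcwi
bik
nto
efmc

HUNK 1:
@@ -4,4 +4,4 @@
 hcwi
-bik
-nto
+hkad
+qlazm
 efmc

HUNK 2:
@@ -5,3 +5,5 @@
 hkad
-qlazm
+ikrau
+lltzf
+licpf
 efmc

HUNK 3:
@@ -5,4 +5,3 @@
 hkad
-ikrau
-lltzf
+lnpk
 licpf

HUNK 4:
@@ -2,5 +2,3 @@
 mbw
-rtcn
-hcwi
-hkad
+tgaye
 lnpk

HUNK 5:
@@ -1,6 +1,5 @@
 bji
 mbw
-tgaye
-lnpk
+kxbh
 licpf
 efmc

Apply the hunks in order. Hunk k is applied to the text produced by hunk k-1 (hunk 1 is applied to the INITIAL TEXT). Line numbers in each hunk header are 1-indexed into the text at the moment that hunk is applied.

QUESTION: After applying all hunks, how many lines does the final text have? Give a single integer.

Answer: 5

Derivation:
Hunk 1: at line 4 remove [bik,nto] add [hkad,qlazm] -> 7 lines: bji mbw rtcn hcwi hkad qlazm efmc
Hunk 2: at line 5 remove [qlazm] add [ikrau,lltzf,licpf] -> 9 lines: bji mbw rtcn hcwi hkad ikrau lltzf licpf efmc
Hunk 3: at line 5 remove [ikrau,lltzf] add [lnpk] -> 8 lines: bji mbw rtcn hcwi hkad lnpk licpf efmc
Hunk 4: at line 2 remove [rtcn,hcwi,hkad] add [tgaye] -> 6 lines: bji mbw tgaye lnpk licpf efmc
Hunk 5: at line 1 remove [tgaye,lnpk] add [kxbh] -> 5 lines: bji mbw kxbh licpf efmc
Final line count: 5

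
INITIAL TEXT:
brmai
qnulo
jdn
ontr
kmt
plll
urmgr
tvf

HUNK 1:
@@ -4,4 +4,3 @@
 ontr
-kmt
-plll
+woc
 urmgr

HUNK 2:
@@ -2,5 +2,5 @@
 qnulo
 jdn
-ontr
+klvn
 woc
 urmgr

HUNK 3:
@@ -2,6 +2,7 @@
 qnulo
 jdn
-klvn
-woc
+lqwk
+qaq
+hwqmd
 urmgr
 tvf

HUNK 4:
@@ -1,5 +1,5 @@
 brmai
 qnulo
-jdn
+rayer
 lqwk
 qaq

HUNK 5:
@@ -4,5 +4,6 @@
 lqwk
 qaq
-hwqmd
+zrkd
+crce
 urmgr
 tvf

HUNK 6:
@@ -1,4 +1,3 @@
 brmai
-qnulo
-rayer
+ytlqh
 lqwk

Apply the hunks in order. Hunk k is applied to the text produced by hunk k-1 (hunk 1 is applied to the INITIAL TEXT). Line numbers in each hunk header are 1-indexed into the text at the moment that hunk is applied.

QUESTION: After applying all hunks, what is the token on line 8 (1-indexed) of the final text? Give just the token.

Answer: tvf

Derivation:
Hunk 1: at line 4 remove [kmt,plll] add [woc] -> 7 lines: brmai qnulo jdn ontr woc urmgr tvf
Hunk 2: at line 2 remove [ontr] add [klvn] -> 7 lines: brmai qnulo jdn klvn woc urmgr tvf
Hunk 3: at line 2 remove [klvn,woc] add [lqwk,qaq,hwqmd] -> 8 lines: brmai qnulo jdn lqwk qaq hwqmd urmgr tvf
Hunk 4: at line 1 remove [jdn] add [rayer] -> 8 lines: brmai qnulo rayer lqwk qaq hwqmd urmgr tvf
Hunk 5: at line 4 remove [hwqmd] add [zrkd,crce] -> 9 lines: brmai qnulo rayer lqwk qaq zrkd crce urmgr tvf
Hunk 6: at line 1 remove [qnulo,rayer] add [ytlqh] -> 8 lines: brmai ytlqh lqwk qaq zrkd crce urmgr tvf
Final line 8: tvf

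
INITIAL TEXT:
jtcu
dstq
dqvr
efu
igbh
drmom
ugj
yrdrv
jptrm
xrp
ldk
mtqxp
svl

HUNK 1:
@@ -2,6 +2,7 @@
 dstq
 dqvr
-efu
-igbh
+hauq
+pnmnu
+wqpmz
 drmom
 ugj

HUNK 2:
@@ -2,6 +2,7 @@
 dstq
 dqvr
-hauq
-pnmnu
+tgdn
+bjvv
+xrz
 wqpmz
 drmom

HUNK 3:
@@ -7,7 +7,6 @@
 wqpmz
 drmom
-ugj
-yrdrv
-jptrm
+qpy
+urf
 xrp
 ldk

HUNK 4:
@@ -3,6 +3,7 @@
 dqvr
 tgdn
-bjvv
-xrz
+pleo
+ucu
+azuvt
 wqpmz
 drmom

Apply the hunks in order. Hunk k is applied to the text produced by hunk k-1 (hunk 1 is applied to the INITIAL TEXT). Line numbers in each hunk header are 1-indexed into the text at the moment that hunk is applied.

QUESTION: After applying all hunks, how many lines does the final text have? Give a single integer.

Answer: 15

Derivation:
Hunk 1: at line 2 remove [efu,igbh] add [hauq,pnmnu,wqpmz] -> 14 lines: jtcu dstq dqvr hauq pnmnu wqpmz drmom ugj yrdrv jptrm xrp ldk mtqxp svl
Hunk 2: at line 2 remove [hauq,pnmnu] add [tgdn,bjvv,xrz] -> 15 lines: jtcu dstq dqvr tgdn bjvv xrz wqpmz drmom ugj yrdrv jptrm xrp ldk mtqxp svl
Hunk 3: at line 7 remove [ugj,yrdrv,jptrm] add [qpy,urf] -> 14 lines: jtcu dstq dqvr tgdn bjvv xrz wqpmz drmom qpy urf xrp ldk mtqxp svl
Hunk 4: at line 3 remove [bjvv,xrz] add [pleo,ucu,azuvt] -> 15 lines: jtcu dstq dqvr tgdn pleo ucu azuvt wqpmz drmom qpy urf xrp ldk mtqxp svl
Final line count: 15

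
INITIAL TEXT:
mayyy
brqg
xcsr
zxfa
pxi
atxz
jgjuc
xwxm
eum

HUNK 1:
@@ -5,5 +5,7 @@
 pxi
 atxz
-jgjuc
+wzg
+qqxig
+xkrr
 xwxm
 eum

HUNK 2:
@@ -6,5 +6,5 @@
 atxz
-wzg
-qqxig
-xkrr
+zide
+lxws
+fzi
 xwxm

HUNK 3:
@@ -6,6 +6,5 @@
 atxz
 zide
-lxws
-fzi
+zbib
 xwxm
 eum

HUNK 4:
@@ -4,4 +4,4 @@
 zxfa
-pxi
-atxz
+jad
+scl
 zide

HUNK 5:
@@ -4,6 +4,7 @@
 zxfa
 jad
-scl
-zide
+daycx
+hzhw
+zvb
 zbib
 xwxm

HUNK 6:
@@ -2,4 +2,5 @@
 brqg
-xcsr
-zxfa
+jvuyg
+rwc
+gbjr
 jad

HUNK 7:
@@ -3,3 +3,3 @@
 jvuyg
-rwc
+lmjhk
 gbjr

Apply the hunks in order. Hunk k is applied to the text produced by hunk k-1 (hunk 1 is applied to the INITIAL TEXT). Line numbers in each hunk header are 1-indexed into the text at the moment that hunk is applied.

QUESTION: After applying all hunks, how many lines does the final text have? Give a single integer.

Hunk 1: at line 5 remove [jgjuc] add [wzg,qqxig,xkrr] -> 11 lines: mayyy brqg xcsr zxfa pxi atxz wzg qqxig xkrr xwxm eum
Hunk 2: at line 6 remove [wzg,qqxig,xkrr] add [zide,lxws,fzi] -> 11 lines: mayyy brqg xcsr zxfa pxi atxz zide lxws fzi xwxm eum
Hunk 3: at line 6 remove [lxws,fzi] add [zbib] -> 10 lines: mayyy brqg xcsr zxfa pxi atxz zide zbib xwxm eum
Hunk 4: at line 4 remove [pxi,atxz] add [jad,scl] -> 10 lines: mayyy brqg xcsr zxfa jad scl zide zbib xwxm eum
Hunk 5: at line 4 remove [scl,zide] add [daycx,hzhw,zvb] -> 11 lines: mayyy brqg xcsr zxfa jad daycx hzhw zvb zbib xwxm eum
Hunk 6: at line 2 remove [xcsr,zxfa] add [jvuyg,rwc,gbjr] -> 12 lines: mayyy brqg jvuyg rwc gbjr jad daycx hzhw zvb zbib xwxm eum
Hunk 7: at line 3 remove [rwc] add [lmjhk] -> 12 lines: mayyy brqg jvuyg lmjhk gbjr jad daycx hzhw zvb zbib xwxm eum
Final line count: 12

Answer: 12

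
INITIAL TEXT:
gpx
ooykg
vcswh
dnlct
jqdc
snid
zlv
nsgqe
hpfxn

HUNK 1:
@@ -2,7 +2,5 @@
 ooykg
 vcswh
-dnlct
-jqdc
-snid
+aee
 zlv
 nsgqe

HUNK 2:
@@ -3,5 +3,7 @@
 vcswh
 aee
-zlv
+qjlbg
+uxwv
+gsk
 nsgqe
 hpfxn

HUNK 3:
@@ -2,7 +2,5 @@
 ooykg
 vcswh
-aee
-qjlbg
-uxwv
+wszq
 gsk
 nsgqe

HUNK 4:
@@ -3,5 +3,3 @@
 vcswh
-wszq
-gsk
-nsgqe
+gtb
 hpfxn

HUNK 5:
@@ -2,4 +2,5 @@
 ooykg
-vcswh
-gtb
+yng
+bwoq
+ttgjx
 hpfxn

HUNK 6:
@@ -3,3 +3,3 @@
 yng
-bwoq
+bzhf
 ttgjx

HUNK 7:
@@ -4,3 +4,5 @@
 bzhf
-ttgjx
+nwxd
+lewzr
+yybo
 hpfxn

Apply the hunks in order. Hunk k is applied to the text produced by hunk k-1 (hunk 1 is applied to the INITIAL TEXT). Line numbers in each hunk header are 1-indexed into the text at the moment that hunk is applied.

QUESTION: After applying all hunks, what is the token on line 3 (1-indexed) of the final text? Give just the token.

Hunk 1: at line 2 remove [dnlct,jqdc,snid] add [aee] -> 7 lines: gpx ooykg vcswh aee zlv nsgqe hpfxn
Hunk 2: at line 3 remove [zlv] add [qjlbg,uxwv,gsk] -> 9 lines: gpx ooykg vcswh aee qjlbg uxwv gsk nsgqe hpfxn
Hunk 3: at line 2 remove [aee,qjlbg,uxwv] add [wszq] -> 7 lines: gpx ooykg vcswh wszq gsk nsgqe hpfxn
Hunk 4: at line 3 remove [wszq,gsk,nsgqe] add [gtb] -> 5 lines: gpx ooykg vcswh gtb hpfxn
Hunk 5: at line 2 remove [vcswh,gtb] add [yng,bwoq,ttgjx] -> 6 lines: gpx ooykg yng bwoq ttgjx hpfxn
Hunk 6: at line 3 remove [bwoq] add [bzhf] -> 6 lines: gpx ooykg yng bzhf ttgjx hpfxn
Hunk 7: at line 4 remove [ttgjx] add [nwxd,lewzr,yybo] -> 8 lines: gpx ooykg yng bzhf nwxd lewzr yybo hpfxn
Final line 3: yng

Answer: yng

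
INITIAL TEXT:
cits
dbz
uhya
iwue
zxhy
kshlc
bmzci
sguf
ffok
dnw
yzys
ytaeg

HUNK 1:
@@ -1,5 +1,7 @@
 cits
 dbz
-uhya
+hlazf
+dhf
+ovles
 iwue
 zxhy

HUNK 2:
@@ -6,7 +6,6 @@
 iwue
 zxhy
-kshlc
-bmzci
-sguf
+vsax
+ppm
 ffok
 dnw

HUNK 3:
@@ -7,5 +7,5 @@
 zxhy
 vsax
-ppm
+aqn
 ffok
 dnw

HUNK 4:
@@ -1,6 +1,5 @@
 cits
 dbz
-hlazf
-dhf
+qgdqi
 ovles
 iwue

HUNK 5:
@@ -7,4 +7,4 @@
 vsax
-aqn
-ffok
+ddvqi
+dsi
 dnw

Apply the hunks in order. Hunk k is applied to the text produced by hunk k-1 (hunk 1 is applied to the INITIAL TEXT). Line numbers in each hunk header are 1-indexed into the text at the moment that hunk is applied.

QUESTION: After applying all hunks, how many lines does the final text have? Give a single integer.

Answer: 12

Derivation:
Hunk 1: at line 1 remove [uhya] add [hlazf,dhf,ovles] -> 14 lines: cits dbz hlazf dhf ovles iwue zxhy kshlc bmzci sguf ffok dnw yzys ytaeg
Hunk 2: at line 6 remove [kshlc,bmzci,sguf] add [vsax,ppm] -> 13 lines: cits dbz hlazf dhf ovles iwue zxhy vsax ppm ffok dnw yzys ytaeg
Hunk 3: at line 7 remove [ppm] add [aqn] -> 13 lines: cits dbz hlazf dhf ovles iwue zxhy vsax aqn ffok dnw yzys ytaeg
Hunk 4: at line 1 remove [hlazf,dhf] add [qgdqi] -> 12 lines: cits dbz qgdqi ovles iwue zxhy vsax aqn ffok dnw yzys ytaeg
Hunk 5: at line 7 remove [aqn,ffok] add [ddvqi,dsi] -> 12 lines: cits dbz qgdqi ovles iwue zxhy vsax ddvqi dsi dnw yzys ytaeg
Final line count: 12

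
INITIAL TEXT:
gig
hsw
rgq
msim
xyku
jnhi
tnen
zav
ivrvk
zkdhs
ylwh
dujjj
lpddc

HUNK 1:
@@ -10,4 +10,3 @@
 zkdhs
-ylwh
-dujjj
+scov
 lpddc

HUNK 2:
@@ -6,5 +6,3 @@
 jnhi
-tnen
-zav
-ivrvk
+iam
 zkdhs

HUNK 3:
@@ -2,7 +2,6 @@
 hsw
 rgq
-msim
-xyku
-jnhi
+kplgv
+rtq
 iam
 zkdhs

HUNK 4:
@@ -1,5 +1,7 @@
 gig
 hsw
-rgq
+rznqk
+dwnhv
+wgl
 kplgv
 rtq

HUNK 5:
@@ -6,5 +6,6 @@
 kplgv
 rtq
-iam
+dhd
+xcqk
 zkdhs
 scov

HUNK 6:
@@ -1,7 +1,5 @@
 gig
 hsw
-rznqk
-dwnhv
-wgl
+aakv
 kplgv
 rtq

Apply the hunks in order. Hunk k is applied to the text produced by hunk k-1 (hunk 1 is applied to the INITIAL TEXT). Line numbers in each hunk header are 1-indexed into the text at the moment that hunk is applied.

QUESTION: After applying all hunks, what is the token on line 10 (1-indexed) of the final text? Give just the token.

Hunk 1: at line 10 remove [ylwh,dujjj] add [scov] -> 12 lines: gig hsw rgq msim xyku jnhi tnen zav ivrvk zkdhs scov lpddc
Hunk 2: at line 6 remove [tnen,zav,ivrvk] add [iam] -> 10 lines: gig hsw rgq msim xyku jnhi iam zkdhs scov lpddc
Hunk 3: at line 2 remove [msim,xyku,jnhi] add [kplgv,rtq] -> 9 lines: gig hsw rgq kplgv rtq iam zkdhs scov lpddc
Hunk 4: at line 1 remove [rgq] add [rznqk,dwnhv,wgl] -> 11 lines: gig hsw rznqk dwnhv wgl kplgv rtq iam zkdhs scov lpddc
Hunk 5: at line 6 remove [iam] add [dhd,xcqk] -> 12 lines: gig hsw rznqk dwnhv wgl kplgv rtq dhd xcqk zkdhs scov lpddc
Hunk 6: at line 1 remove [rznqk,dwnhv,wgl] add [aakv] -> 10 lines: gig hsw aakv kplgv rtq dhd xcqk zkdhs scov lpddc
Final line 10: lpddc

Answer: lpddc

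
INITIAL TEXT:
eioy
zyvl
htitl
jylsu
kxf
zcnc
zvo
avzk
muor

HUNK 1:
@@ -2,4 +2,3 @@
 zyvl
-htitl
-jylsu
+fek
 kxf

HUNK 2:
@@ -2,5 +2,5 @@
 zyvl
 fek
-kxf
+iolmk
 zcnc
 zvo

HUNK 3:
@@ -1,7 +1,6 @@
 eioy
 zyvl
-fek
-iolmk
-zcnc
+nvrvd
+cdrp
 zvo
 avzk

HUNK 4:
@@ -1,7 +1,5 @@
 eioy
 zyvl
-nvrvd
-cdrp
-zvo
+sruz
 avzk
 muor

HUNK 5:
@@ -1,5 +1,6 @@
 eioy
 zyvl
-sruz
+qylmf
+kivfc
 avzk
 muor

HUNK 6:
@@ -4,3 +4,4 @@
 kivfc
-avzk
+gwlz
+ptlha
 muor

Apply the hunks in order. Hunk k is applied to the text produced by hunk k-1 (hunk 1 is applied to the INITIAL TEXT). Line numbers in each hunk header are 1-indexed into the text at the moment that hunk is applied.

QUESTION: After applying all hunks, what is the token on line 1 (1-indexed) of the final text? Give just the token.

Answer: eioy

Derivation:
Hunk 1: at line 2 remove [htitl,jylsu] add [fek] -> 8 lines: eioy zyvl fek kxf zcnc zvo avzk muor
Hunk 2: at line 2 remove [kxf] add [iolmk] -> 8 lines: eioy zyvl fek iolmk zcnc zvo avzk muor
Hunk 3: at line 1 remove [fek,iolmk,zcnc] add [nvrvd,cdrp] -> 7 lines: eioy zyvl nvrvd cdrp zvo avzk muor
Hunk 4: at line 1 remove [nvrvd,cdrp,zvo] add [sruz] -> 5 lines: eioy zyvl sruz avzk muor
Hunk 5: at line 1 remove [sruz] add [qylmf,kivfc] -> 6 lines: eioy zyvl qylmf kivfc avzk muor
Hunk 6: at line 4 remove [avzk] add [gwlz,ptlha] -> 7 lines: eioy zyvl qylmf kivfc gwlz ptlha muor
Final line 1: eioy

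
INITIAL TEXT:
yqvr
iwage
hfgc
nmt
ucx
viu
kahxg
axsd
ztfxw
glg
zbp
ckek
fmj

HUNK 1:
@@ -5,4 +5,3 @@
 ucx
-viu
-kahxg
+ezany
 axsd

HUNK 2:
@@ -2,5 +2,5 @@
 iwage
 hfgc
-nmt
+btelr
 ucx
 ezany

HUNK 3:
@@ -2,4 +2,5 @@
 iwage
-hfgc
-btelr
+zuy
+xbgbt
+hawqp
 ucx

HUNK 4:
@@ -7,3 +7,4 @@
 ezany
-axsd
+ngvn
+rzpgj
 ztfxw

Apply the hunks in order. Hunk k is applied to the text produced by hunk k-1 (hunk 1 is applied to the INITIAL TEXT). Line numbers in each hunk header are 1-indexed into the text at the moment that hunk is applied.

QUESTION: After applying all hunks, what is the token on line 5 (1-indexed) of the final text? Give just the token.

Hunk 1: at line 5 remove [viu,kahxg] add [ezany] -> 12 lines: yqvr iwage hfgc nmt ucx ezany axsd ztfxw glg zbp ckek fmj
Hunk 2: at line 2 remove [nmt] add [btelr] -> 12 lines: yqvr iwage hfgc btelr ucx ezany axsd ztfxw glg zbp ckek fmj
Hunk 3: at line 2 remove [hfgc,btelr] add [zuy,xbgbt,hawqp] -> 13 lines: yqvr iwage zuy xbgbt hawqp ucx ezany axsd ztfxw glg zbp ckek fmj
Hunk 4: at line 7 remove [axsd] add [ngvn,rzpgj] -> 14 lines: yqvr iwage zuy xbgbt hawqp ucx ezany ngvn rzpgj ztfxw glg zbp ckek fmj
Final line 5: hawqp

Answer: hawqp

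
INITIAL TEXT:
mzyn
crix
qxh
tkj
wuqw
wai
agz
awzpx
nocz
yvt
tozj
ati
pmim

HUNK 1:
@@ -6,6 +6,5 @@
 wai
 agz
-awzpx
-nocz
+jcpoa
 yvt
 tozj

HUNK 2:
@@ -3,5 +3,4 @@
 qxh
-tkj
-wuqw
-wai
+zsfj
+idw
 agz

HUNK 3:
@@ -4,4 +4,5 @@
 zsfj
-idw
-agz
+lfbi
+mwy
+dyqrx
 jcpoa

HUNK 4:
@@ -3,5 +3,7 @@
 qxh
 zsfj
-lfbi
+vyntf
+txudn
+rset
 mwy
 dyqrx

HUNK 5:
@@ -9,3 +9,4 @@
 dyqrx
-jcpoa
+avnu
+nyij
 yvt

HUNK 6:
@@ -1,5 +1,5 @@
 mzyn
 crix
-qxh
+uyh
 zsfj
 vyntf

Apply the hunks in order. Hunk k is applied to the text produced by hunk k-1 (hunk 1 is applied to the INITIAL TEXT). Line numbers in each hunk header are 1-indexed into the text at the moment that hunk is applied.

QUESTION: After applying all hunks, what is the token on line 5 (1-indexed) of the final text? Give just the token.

Hunk 1: at line 6 remove [awzpx,nocz] add [jcpoa] -> 12 lines: mzyn crix qxh tkj wuqw wai agz jcpoa yvt tozj ati pmim
Hunk 2: at line 3 remove [tkj,wuqw,wai] add [zsfj,idw] -> 11 lines: mzyn crix qxh zsfj idw agz jcpoa yvt tozj ati pmim
Hunk 3: at line 4 remove [idw,agz] add [lfbi,mwy,dyqrx] -> 12 lines: mzyn crix qxh zsfj lfbi mwy dyqrx jcpoa yvt tozj ati pmim
Hunk 4: at line 3 remove [lfbi] add [vyntf,txudn,rset] -> 14 lines: mzyn crix qxh zsfj vyntf txudn rset mwy dyqrx jcpoa yvt tozj ati pmim
Hunk 5: at line 9 remove [jcpoa] add [avnu,nyij] -> 15 lines: mzyn crix qxh zsfj vyntf txudn rset mwy dyqrx avnu nyij yvt tozj ati pmim
Hunk 6: at line 1 remove [qxh] add [uyh] -> 15 lines: mzyn crix uyh zsfj vyntf txudn rset mwy dyqrx avnu nyij yvt tozj ati pmim
Final line 5: vyntf

Answer: vyntf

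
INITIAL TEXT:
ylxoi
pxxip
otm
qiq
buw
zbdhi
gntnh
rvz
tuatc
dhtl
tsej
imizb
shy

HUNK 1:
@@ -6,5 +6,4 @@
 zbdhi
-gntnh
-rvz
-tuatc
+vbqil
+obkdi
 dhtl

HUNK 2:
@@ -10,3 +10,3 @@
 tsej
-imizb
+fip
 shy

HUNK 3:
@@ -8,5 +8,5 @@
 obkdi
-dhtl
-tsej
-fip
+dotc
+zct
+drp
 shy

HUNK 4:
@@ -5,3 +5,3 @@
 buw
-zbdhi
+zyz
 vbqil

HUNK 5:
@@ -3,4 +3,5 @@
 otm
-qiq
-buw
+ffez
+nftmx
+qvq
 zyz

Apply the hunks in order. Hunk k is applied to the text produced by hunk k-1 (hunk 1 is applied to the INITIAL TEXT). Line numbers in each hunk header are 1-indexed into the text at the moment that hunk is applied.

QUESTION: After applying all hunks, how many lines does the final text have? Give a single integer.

Hunk 1: at line 6 remove [gntnh,rvz,tuatc] add [vbqil,obkdi] -> 12 lines: ylxoi pxxip otm qiq buw zbdhi vbqil obkdi dhtl tsej imizb shy
Hunk 2: at line 10 remove [imizb] add [fip] -> 12 lines: ylxoi pxxip otm qiq buw zbdhi vbqil obkdi dhtl tsej fip shy
Hunk 3: at line 8 remove [dhtl,tsej,fip] add [dotc,zct,drp] -> 12 lines: ylxoi pxxip otm qiq buw zbdhi vbqil obkdi dotc zct drp shy
Hunk 4: at line 5 remove [zbdhi] add [zyz] -> 12 lines: ylxoi pxxip otm qiq buw zyz vbqil obkdi dotc zct drp shy
Hunk 5: at line 3 remove [qiq,buw] add [ffez,nftmx,qvq] -> 13 lines: ylxoi pxxip otm ffez nftmx qvq zyz vbqil obkdi dotc zct drp shy
Final line count: 13

Answer: 13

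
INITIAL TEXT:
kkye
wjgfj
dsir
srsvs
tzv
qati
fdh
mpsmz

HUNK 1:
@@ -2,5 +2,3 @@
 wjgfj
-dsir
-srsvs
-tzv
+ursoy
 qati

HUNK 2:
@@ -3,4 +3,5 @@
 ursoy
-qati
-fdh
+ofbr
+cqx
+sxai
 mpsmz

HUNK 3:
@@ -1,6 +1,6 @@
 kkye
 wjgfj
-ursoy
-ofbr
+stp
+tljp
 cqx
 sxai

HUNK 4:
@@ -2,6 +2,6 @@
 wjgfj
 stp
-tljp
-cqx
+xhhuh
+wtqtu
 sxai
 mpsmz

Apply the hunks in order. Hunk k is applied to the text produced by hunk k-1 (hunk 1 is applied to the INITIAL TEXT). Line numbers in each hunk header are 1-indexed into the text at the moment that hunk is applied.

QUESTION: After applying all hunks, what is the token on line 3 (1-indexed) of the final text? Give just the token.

Answer: stp

Derivation:
Hunk 1: at line 2 remove [dsir,srsvs,tzv] add [ursoy] -> 6 lines: kkye wjgfj ursoy qati fdh mpsmz
Hunk 2: at line 3 remove [qati,fdh] add [ofbr,cqx,sxai] -> 7 lines: kkye wjgfj ursoy ofbr cqx sxai mpsmz
Hunk 3: at line 1 remove [ursoy,ofbr] add [stp,tljp] -> 7 lines: kkye wjgfj stp tljp cqx sxai mpsmz
Hunk 4: at line 2 remove [tljp,cqx] add [xhhuh,wtqtu] -> 7 lines: kkye wjgfj stp xhhuh wtqtu sxai mpsmz
Final line 3: stp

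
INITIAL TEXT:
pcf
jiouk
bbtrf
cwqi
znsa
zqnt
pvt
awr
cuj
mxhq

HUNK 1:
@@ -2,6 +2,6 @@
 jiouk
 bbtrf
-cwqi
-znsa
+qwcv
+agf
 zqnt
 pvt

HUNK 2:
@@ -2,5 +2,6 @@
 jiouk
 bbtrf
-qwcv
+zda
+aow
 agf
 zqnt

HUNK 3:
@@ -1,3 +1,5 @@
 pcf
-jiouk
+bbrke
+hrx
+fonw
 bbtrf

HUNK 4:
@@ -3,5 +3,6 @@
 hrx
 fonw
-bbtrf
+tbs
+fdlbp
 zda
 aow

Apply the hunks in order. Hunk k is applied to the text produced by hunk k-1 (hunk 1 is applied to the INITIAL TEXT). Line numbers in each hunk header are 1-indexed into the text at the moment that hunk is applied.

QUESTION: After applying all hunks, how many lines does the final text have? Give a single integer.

Answer: 14

Derivation:
Hunk 1: at line 2 remove [cwqi,znsa] add [qwcv,agf] -> 10 lines: pcf jiouk bbtrf qwcv agf zqnt pvt awr cuj mxhq
Hunk 2: at line 2 remove [qwcv] add [zda,aow] -> 11 lines: pcf jiouk bbtrf zda aow agf zqnt pvt awr cuj mxhq
Hunk 3: at line 1 remove [jiouk] add [bbrke,hrx,fonw] -> 13 lines: pcf bbrke hrx fonw bbtrf zda aow agf zqnt pvt awr cuj mxhq
Hunk 4: at line 3 remove [bbtrf] add [tbs,fdlbp] -> 14 lines: pcf bbrke hrx fonw tbs fdlbp zda aow agf zqnt pvt awr cuj mxhq
Final line count: 14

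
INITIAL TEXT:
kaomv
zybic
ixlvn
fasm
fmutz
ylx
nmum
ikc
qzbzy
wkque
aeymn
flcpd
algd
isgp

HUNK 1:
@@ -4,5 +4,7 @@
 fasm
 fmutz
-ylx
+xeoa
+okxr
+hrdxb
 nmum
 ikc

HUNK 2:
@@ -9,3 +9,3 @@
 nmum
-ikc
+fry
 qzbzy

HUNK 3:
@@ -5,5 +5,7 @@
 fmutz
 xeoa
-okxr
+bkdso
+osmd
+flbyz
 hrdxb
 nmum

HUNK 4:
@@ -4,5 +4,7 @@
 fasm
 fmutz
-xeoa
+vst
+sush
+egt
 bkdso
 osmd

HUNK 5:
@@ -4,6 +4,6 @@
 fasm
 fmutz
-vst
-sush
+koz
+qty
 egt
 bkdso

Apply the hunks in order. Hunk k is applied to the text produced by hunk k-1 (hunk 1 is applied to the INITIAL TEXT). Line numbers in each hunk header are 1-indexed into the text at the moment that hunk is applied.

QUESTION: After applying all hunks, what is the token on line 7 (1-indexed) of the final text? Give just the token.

Hunk 1: at line 4 remove [ylx] add [xeoa,okxr,hrdxb] -> 16 lines: kaomv zybic ixlvn fasm fmutz xeoa okxr hrdxb nmum ikc qzbzy wkque aeymn flcpd algd isgp
Hunk 2: at line 9 remove [ikc] add [fry] -> 16 lines: kaomv zybic ixlvn fasm fmutz xeoa okxr hrdxb nmum fry qzbzy wkque aeymn flcpd algd isgp
Hunk 3: at line 5 remove [okxr] add [bkdso,osmd,flbyz] -> 18 lines: kaomv zybic ixlvn fasm fmutz xeoa bkdso osmd flbyz hrdxb nmum fry qzbzy wkque aeymn flcpd algd isgp
Hunk 4: at line 4 remove [xeoa] add [vst,sush,egt] -> 20 lines: kaomv zybic ixlvn fasm fmutz vst sush egt bkdso osmd flbyz hrdxb nmum fry qzbzy wkque aeymn flcpd algd isgp
Hunk 5: at line 4 remove [vst,sush] add [koz,qty] -> 20 lines: kaomv zybic ixlvn fasm fmutz koz qty egt bkdso osmd flbyz hrdxb nmum fry qzbzy wkque aeymn flcpd algd isgp
Final line 7: qty

Answer: qty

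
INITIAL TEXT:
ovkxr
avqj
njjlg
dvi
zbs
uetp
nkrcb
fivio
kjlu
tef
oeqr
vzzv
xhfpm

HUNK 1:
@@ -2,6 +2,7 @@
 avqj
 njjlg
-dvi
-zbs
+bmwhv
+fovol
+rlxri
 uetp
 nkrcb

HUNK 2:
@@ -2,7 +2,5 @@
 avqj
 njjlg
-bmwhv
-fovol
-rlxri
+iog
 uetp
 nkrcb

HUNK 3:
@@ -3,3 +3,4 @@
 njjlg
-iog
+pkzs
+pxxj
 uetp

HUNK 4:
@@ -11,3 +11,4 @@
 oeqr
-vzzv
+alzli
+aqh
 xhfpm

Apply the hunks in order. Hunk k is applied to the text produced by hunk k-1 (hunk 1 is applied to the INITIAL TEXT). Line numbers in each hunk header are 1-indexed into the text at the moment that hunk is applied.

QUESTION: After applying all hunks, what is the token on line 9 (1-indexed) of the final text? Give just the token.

Hunk 1: at line 2 remove [dvi,zbs] add [bmwhv,fovol,rlxri] -> 14 lines: ovkxr avqj njjlg bmwhv fovol rlxri uetp nkrcb fivio kjlu tef oeqr vzzv xhfpm
Hunk 2: at line 2 remove [bmwhv,fovol,rlxri] add [iog] -> 12 lines: ovkxr avqj njjlg iog uetp nkrcb fivio kjlu tef oeqr vzzv xhfpm
Hunk 3: at line 3 remove [iog] add [pkzs,pxxj] -> 13 lines: ovkxr avqj njjlg pkzs pxxj uetp nkrcb fivio kjlu tef oeqr vzzv xhfpm
Hunk 4: at line 11 remove [vzzv] add [alzli,aqh] -> 14 lines: ovkxr avqj njjlg pkzs pxxj uetp nkrcb fivio kjlu tef oeqr alzli aqh xhfpm
Final line 9: kjlu

Answer: kjlu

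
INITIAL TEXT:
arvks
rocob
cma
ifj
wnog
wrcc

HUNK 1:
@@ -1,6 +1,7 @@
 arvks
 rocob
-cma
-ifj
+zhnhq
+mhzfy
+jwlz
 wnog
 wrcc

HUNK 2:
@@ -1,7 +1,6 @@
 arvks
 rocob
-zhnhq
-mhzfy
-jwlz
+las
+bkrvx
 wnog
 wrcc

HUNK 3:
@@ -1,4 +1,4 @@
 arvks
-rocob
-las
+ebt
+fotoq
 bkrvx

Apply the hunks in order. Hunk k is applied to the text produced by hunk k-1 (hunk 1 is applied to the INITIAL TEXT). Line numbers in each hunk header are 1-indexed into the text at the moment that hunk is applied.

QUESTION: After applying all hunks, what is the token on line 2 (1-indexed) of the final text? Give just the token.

Hunk 1: at line 1 remove [cma,ifj] add [zhnhq,mhzfy,jwlz] -> 7 lines: arvks rocob zhnhq mhzfy jwlz wnog wrcc
Hunk 2: at line 1 remove [zhnhq,mhzfy,jwlz] add [las,bkrvx] -> 6 lines: arvks rocob las bkrvx wnog wrcc
Hunk 3: at line 1 remove [rocob,las] add [ebt,fotoq] -> 6 lines: arvks ebt fotoq bkrvx wnog wrcc
Final line 2: ebt

Answer: ebt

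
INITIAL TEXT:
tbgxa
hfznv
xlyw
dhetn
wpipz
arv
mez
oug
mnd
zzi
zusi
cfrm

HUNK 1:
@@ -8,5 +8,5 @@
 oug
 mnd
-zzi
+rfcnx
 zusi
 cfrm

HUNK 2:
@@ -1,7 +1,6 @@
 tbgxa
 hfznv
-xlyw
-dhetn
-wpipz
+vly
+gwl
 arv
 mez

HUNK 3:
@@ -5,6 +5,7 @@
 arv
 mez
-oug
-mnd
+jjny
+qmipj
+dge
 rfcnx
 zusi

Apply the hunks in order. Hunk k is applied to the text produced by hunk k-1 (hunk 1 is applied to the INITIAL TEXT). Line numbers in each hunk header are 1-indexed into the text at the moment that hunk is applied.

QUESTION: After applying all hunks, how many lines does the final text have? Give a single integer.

Answer: 12

Derivation:
Hunk 1: at line 8 remove [zzi] add [rfcnx] -> 12 lines: tbgxa hfznv xlyw dhetn wpipz arv mez oug mnd rfcnx zusi cfrm
Hunk 2: at line 1 remove [xlyw,dhetn,wpipz] add [vly,gwl] -> 11 lines: tbgxa hfznv vly gwl arv mez oug mnd rfcnx zusi cfrm
Hunk 3: at line 5 remove [oug,mnd] add [jjny,qmipj,dge] -> 12 lines: tbgxa hfznv vly gwl arv mez jjny qmipj dge rfcnx zusi cfrm
Final line count: 12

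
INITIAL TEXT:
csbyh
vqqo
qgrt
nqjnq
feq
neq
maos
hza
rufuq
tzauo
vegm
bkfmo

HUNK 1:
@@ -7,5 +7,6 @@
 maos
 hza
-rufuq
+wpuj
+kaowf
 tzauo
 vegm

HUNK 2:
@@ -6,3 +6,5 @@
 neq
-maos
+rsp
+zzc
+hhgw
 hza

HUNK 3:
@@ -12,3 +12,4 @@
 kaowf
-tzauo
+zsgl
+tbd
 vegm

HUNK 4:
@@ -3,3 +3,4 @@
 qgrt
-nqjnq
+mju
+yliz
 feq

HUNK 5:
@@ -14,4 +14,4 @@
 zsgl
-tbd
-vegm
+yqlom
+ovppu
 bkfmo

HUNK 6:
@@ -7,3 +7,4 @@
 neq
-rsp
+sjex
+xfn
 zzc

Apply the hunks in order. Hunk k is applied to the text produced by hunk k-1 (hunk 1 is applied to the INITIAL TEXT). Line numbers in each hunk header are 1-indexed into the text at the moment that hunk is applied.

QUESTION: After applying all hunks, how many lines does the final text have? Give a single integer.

Hunk 1: at line 7 remove [rufuq] add [wpuj,kaowf] -> 13 lines: csbyh vqqo qgrt nqjnq feq neq maos hza wpuj kaowf tzauo vegm bkfmo
Hunk 2: at line 6 remove [maos] add [rsp,zzc,hhgw] -> 15 lines: csbyh vqqo qgrt nqjnq feq neq rsp zzc hhgw hza wpuj kaowf tzauo vegm bkfmo
Hunk 3: at line 12 remove [tzauo] add [zsgl,tbd] -> 16 lines: csbyh vqqo qgrt nqjnq feq neq rsp zzc hhgw hza wpuj kaowf zsgl tbd vegm bkfmo
Hunk 4: at line 3 remove [nqjnq] add [mju,yliz] -> 17 lines: csbyh vqqo qgrt mju yliz feq neq rsp zzc hhgw hza wpuj kaowf zsgl tbd vegm bkfmo
Hunk 5: at line 14 remove [tbd,vegm] add [yqlom,ovppu] -> 17 lines: csbyh vqqo qgrt mju yliz feq neq rsp zzc hhgw hza wpuj kaowf zsgl yqlom ovppu bkfmo
Hunk 6: at line 7 remove [rsp] add [sjex,xfn] -> 18 lines: csbyh vqqo qgrt mju yliz feq neq sjex xfn zzc hhgw hza wpuj kaowf zsgl yqlom ovppu bkfmo
Final line count: 18

Answer: 18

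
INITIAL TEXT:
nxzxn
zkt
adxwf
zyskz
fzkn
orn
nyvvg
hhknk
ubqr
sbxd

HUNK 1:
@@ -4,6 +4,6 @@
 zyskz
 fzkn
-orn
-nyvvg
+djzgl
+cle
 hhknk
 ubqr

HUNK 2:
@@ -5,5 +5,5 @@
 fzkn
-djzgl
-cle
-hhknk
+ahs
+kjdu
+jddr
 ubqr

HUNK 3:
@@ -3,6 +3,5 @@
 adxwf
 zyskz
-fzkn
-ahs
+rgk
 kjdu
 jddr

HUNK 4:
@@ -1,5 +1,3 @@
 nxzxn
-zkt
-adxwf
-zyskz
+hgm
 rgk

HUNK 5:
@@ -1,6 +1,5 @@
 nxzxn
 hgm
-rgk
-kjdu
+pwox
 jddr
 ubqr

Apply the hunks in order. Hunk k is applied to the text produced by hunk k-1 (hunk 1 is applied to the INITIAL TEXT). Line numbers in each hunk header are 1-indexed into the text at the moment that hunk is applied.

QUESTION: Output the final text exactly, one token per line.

Hunk 1: at line 4 remove [orn,nyvvg] add [djzgl,cle] -> 10 lines: nxzxn zkt adxwf zyskz fzkn djzgl cle hhknk ubqr sbxd
Hunk 2: at line 5 remove [djzgl,cle,hhknk] add [ahs,kjdu,jddr] -> 10 lines: nxzxn zkt adxwf zyskz fzkn ahs kjdu jddr ubqr sbxd
Hunk 3: at line 3 remove [fzkn,ahs] add [rgk] -> 9 lines: nxzxn zkt adxwf zyskz rgk kjdu jddr ubqr sbxd
Hunk 4: at line 1 remove [zkt,adxwf,zyskz] add [hgm] -> 7 lines: nxzxn hgm rgk kjdu jddr ubqr sbxd
Hunk 5: at line 1 remove [rgk,kjdu] add [pwox] -> 6 lines: nxzxn hgm pwox jddr ubqr sbxd

Answer: nxzxn
hgm
pwox
jddr
ubqr
sbxd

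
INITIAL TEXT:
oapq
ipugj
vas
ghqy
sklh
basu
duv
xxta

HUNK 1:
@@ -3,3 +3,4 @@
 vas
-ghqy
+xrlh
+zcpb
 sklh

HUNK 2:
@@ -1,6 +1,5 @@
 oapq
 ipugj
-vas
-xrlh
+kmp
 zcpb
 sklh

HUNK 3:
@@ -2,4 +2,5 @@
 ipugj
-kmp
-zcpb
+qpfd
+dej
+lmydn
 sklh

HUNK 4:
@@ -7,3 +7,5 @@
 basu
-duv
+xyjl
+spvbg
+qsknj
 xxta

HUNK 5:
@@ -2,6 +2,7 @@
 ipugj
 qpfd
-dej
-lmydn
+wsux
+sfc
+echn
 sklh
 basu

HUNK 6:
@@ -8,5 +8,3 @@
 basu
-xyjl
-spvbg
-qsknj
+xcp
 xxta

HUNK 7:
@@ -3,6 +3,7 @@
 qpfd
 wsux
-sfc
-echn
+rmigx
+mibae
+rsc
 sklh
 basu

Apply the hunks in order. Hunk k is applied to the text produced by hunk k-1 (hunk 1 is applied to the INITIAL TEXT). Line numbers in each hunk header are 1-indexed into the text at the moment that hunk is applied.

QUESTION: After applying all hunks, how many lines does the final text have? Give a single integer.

Hunk 1: at line 3 remove [ghqy] add [xrlh,zcpb] -> 9 lines: oapq ipugj vas xrlh zcpb sklh basu duv xxta
Hunk 2: at line 1 remove [vas,xrlh] add [kmp] -> 8 lines: oapq ipugj kmp zcpb sklh basu duv xxta
Hunk 3: at line 2 remove [kmp,zcpb] add [qpfd,dej,lmydn] -> 9 lines: oapq ipugj qpfd dej lmydn sklh basu duv xxta
Hunk 4: at line 7 remove [duv] add [xyjl,spvbg,qsknj] -> 11 lines: oapq ipugj qpfd dej lmydn sklh basu xyjl spvbg qsknj xxta
Hunk 5: at line 2 remove [dej,lmydn] add [wsux,sfc,echn] -> 12 lines: oapq ipugj qpfd wsux sfc echn sklh basu xyjl spvbg qsknj xxta
Hunk 6: at line 8 remove [xyjl,spvbg,qsknj] add [xcp] -> 10 lines: oapq ipugj qpfd wsux sfc echn sklh basu xcp xxta
Hunk 7: at line 3 remove [sfc,echn] add [rmigx,mibae,rsc] -> 11 lines: oapq ipugj qpfd wsux rmigx mibae rsc sklh basu xcp xxta
Final line count: 11

Answer: 11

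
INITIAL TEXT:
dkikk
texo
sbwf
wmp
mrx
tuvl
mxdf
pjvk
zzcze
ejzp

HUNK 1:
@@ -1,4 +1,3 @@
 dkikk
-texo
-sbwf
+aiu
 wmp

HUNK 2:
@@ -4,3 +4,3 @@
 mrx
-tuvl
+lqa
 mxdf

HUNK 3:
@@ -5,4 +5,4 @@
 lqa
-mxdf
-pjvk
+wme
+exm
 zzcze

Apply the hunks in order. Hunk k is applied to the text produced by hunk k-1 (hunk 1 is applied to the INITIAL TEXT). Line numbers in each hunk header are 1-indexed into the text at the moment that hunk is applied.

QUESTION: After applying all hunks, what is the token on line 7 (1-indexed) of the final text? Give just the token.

Answer: exm

Derivation:
Hunk 1: at line 1 remove [texo,sbwf] add [aiu] -> 9 lines: dkikk aiu wmp mrx tuvl mxdf pjvk zzcze ejzp
Hunk 2: at line 4 remove [tuvl] add [lqa] -> 9 lines: dkikk aiu wmp mrx lqa mxdf pjvk zzcze ejzp
Hunk 3: at line 5 remove [mxdf,pjvk] add [wme,exm] -> 9 lines: dkikk aiu wmp mrx lqa wme exm zzcze ejzp
Final line 7: exm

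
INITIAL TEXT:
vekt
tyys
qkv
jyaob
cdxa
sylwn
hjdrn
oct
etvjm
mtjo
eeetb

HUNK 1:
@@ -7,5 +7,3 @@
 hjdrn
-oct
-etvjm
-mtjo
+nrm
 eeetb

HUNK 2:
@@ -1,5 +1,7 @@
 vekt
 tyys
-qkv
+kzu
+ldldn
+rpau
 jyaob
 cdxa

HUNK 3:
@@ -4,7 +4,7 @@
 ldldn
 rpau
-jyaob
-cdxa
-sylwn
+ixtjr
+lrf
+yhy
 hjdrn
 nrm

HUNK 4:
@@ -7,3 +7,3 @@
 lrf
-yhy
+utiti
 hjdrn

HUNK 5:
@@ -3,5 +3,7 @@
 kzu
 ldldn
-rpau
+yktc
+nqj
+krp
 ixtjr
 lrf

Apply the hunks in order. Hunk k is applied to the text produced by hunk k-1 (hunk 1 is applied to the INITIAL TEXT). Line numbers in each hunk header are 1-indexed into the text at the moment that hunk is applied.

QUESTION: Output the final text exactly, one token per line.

Hunk 1: at line 7 remove [oct,etvjm,mtjo] add [nrm] -> 9 lines: vekt tyys qkv jyaob cdxa sylwn hjdrn nrm eeetb
Hunk 2: at line 1 remove [qkv] add [kzu,ldldn,rpau] -> 11 lines: vekt tyys kzu ldldn rpau jyaob cdxa sylwn hjdrn nrm eeetb
Hunk 3: at line 4 remove [jyaob,cdxa,sylwn] add [ixtjr,lrf,yhy] -> 11 lines: vekt tyys kzu ldldn rpau ixtjr lrf yhy hjdrn nrm eeetb
Hunk 4: at line 7 remove [yhy] add [utiti] -> 11 lines: vekt tyys kzu ldldn rpau ixtjr lrf utiti hjdrn nrm eeetb
Hunk 5: at line 3 remove [rpau] add [yktc,nqj,krp] -> 13 lines: vekt tyys kzu ldldn yktc nqj krp ixtjr lrf utiti hjdrn nrm eeetb

Answer: vekt
tyys
kzu
ldldn
yktc
nqj
krp
ixtjr
lrf
utiti
hjdrn
nrm
eeetb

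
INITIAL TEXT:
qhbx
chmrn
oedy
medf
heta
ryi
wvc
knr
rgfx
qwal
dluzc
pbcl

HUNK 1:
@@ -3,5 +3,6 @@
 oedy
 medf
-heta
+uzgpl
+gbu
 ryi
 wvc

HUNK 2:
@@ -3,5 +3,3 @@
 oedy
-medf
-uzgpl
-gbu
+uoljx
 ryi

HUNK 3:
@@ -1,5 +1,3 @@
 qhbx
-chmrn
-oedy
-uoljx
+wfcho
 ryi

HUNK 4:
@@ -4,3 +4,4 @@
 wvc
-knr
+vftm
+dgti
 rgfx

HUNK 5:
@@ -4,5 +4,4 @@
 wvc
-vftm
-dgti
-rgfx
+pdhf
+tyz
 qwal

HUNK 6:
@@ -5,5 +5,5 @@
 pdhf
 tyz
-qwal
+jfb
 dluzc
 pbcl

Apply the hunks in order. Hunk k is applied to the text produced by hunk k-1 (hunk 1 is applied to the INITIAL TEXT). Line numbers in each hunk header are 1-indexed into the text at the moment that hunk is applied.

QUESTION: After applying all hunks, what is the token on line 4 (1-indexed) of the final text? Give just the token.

Answer: wvc

Derivation:
Hunk 1: at line 3 remove [heta] add [uzgpl,gbu] -> 13 lines: qhbx chmrn oedy medf uzgpl gbu ryi wvc knr rgfx qwal dluzc pbcl
Hunk 2: at line 3 remove [medf,uzgpl,gbu] add [uoljx] -> 11 lines: qhbx chmrn oedy uoljx ryi wvc knr rgfx qwal dluzc pbcl
Hunk 3: at line 1 remove [chmrn,oedy,uoljx] add [wfcho] -> 9 lines: qhbx wfcho ryi wvc knr rgfx qwal dluzc pbcl
Hunk 4: at line 4 remove [knr] add [vftm,dgti] -> 10 lines: qhbx wfcho ryi wvc vftm dgti rgfx qwal dluzc pbcl
Hunk 5: at line 4 remove [vftm,dgti,rgfx] add [pdhf,tyz] -> 9 lines: qhbx wfcho ryi wvc pdhf tyz qwal dluzc pbcl
Hunk 6: at line 5 remove [qwal] add [jfb] -> 9 lines: qhbx wfcho ryi wvc pdhf tyz jfb dluzc pbcl
Final line 4: wvc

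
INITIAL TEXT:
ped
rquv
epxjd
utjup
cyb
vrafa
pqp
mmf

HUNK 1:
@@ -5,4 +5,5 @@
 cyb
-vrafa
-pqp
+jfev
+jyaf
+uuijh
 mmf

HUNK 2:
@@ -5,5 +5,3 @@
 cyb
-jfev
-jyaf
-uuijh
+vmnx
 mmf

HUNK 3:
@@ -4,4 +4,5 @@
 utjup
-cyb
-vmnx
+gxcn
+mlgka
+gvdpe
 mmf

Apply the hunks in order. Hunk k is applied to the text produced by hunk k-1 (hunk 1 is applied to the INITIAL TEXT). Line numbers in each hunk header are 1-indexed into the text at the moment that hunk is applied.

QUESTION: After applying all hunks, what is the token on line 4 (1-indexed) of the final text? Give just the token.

Hunk 1: at line 5 remove [vrafa,pqp] add [jfev,jyaf,uuijh] -> 9 lines: ped rquv epxjd utjup cyb jfev jyaf uuijh mmf
Hunk 2: at line 5 remove [jfev,jyaf,uuijh] add [vmnx] -> 7 lines: ped rquv epxjd utjup cyb vmnx mmf
Hunk 3: at line 4 remove [cyb,vmnx] add [gxcn,mlgka,gvdpe] -> 8 lines: ped rquv epxjd utjup gxcn mlgka gvdpe mmf
Final line 4: utjup

Answer: utjup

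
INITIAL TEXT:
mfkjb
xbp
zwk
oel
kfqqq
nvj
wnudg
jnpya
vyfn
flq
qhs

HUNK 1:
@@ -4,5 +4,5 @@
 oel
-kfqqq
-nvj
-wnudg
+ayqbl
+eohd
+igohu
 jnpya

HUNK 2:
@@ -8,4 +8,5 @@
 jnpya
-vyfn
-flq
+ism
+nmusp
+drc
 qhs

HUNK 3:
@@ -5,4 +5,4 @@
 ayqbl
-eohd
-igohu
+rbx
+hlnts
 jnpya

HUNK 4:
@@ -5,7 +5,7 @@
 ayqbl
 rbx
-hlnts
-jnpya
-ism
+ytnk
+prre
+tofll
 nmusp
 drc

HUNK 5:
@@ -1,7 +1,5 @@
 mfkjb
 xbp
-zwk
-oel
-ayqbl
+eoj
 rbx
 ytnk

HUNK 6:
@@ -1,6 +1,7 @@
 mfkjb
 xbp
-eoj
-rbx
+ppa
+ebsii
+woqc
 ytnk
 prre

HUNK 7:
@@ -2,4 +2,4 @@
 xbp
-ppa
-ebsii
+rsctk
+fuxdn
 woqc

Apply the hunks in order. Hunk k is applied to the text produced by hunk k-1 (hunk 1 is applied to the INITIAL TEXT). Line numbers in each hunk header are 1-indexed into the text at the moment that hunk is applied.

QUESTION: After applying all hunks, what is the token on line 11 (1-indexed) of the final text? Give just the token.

Hunk 1: at line 4 remove [kfqqq,nvj,wnudg] add [ayqbl,eohd,igohu] -> 11 lines: mfkjb xbp zwk oel ayqbl eohd igohu jnpya vyfn flq qhs
Hunk 2: at line 8 remove [vyfn,flq] add [ism,nmusp,drc] -> 12 lines: mfkjb xbp zwk oel ayqbl eohd igohu jnpya ism nmusp drc qhs
Hunk 3: at line 5 remove [eohd,igohu] add [rbx,hlnts] -> 12 lines: mfkjb xbp zwk oel ayqbl rbx hlnts jnpya ism nmusp drc qhs
Hunk 4: at line 5 remove [hlnts,jnpya,ism] add [ytnk,prre,tofll] -> 12 lines: mfkjb xbp zwk oel ayqbl rbx ytnk prre tofll nmusp drc qhs
Hunk 5: at line 1 remove [zwk,oel,ayqbl] add [eoj] -> 10 lines: mfkjb xbp eoj rbx ytnk prre tofll nmusp drc qhs
Hunk 6: at line 1 remove [eoj,rbx] add [ppa,ebsii,woqc] -> 11 lines: mfkjb xbp ppa ebsii woqc ytnk prre tofll nmusp drc qhs
Hunk 7: at line 2 remove [ppa,ebsii] add [rsctk,fuxdn] -> 11 lines: mfkjb xbp rsctk fuxdn woqc ytnk prre tofll nmusp drc qhs
Final line 11: qhs

Answer: qhs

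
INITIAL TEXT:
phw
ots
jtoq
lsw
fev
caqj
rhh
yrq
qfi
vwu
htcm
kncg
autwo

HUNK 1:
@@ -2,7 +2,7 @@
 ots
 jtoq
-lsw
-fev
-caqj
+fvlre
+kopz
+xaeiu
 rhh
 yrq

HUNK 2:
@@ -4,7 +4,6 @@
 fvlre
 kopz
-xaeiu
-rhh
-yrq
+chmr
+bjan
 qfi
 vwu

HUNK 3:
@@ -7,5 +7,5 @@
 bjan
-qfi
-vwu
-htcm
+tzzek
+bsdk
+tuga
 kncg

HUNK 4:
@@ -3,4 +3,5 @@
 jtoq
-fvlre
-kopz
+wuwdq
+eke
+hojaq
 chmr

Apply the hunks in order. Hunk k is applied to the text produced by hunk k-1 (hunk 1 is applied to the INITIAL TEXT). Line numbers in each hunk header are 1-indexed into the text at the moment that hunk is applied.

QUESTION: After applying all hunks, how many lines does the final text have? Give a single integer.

Answer: 13

Derivation:
Hunk 1: at line 2 remove [lsw,fev,caqj] add [fvlre,kopz,xaeiu] -> 13 lines: phw ots jtoq fvlre kopz xaeiu rhh yrq qfi vwu htcm kncg autwo
Hunk 2: at line 4 remove [xaeiu,rhh,yrq] add [chmr,bjan] -> 12 lines: phw ots jtoq fvlre kopz chmr bjan qfi vwu htcm kncg autwo
Hunk 3: at line 7 remove [qfi,vwu,htcm] add [tzzek,bsdk,tuga] -> 12 lines: phw ots jtoq fvlre kopz chmr bjan tzzek bsdk tuga kncg autwo
Hunk 4: at line 3 remove [fvlre,kopz] add [wuwdq,eke,hojaq] -> 13 lines: phw ots jtoq wuwdq eke hojaq chmr bjan tzzek bsdk tuga kncg autwo
Final line count: 13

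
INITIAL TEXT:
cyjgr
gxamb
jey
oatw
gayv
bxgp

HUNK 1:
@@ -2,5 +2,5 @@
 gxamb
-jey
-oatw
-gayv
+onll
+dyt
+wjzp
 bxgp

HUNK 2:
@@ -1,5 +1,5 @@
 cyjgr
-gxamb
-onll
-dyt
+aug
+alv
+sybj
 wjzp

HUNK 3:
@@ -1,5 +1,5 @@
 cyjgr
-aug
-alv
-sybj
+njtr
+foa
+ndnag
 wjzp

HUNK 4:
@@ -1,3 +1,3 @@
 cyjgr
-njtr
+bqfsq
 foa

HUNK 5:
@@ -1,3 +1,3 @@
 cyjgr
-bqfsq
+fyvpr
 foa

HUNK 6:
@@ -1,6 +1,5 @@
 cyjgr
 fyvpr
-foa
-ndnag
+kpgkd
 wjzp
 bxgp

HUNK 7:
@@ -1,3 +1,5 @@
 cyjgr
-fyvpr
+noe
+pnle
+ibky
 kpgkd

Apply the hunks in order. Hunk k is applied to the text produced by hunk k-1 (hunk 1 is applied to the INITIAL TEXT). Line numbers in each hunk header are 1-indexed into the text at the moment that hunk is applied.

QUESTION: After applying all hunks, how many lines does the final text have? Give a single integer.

Answer: 7

Derivation:
Hunk 1: at line 2 remove [jey,oatw,gayv] add [onll,dyt,wjzp] -> 6 lines: cyjgr gxamb onll dyt wjzp bxgp
Hunk 2: at line 1 remove [gxamb,onll,dyt] add [aug,alv,sybj] -> 6 lines: cyjgr aug alv sybj wjzp bxgp
Hunk 3: at line 1 remove [aug,alv,sybj] add [njtr,foa,ndnag] -> 6 lines: cyjgr njtr foa ndnag wjzp bxgp
Hunk 4: at line 1 remove [njtr] add [bqfsq] -> 6 lines: cyjgr bqfsq foa ndnag wjzp bxgp
Hunk 5: at line 1 remove [bqfsq] add [fyvpr] -> 6 lines: cyjgr fyvpr foa ndnag wjzp bxgp
Hunk 6: at line 1 remove [foa,ndnag] add [kpgkd] -> 5 lines: cyjgr fyvpr kpgkd wjzp bxgp
Hunk 7: at line 1 remove [fyvpr] add [noe,pnle,ibky] -> 7 lines: cyjgr noe pnle ibky kpgkd wjzp bxgp
Final line count: 7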